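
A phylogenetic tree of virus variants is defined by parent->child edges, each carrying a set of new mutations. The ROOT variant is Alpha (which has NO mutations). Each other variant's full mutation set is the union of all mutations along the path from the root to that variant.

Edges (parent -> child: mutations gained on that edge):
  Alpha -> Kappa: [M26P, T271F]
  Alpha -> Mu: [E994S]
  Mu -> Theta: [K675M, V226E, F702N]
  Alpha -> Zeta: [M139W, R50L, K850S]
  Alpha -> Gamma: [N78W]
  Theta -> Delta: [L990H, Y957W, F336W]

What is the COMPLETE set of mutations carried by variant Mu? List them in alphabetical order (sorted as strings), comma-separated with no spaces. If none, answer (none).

At Alpha: gained [] -> total []
At Mu: gained ['E994S'] -> total ['E994S']

Answer: E994S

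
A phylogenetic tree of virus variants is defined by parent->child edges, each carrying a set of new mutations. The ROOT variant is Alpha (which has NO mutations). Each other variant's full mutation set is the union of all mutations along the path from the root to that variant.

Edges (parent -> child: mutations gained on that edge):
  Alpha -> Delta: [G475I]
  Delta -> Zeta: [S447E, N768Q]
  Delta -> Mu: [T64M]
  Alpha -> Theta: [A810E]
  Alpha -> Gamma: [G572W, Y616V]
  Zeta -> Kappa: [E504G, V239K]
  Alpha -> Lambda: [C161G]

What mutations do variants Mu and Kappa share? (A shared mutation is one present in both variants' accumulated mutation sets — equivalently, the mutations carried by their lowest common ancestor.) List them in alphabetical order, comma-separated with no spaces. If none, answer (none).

Answer: G475I

Derivation:
Accumulating mutations along path to Mu:
  At Alpha: gained [] -> total []
  At Delta: gained ['G475I'] -> total ['G475I']
  At Mu: gained ['T64M'] -> total ['G475I', 'T64M']
Mutations(Mu) = ['G475I', 'T64M']
Accumulating mutations along path to Kappa:
  At Alpha: gained [] -> total []
  At Delta: gained ['G475I'] -> total ['G475I']
  At Zeta: gained ['S447E', 'N768Q'] -> total ['G475I', 'N768Q', 'S447E']
  At Kappa: gained ['E504G', 'V239K'] -> total ['E504G', 'G475I', 'N768Q', 'S447E', 'V239K']
Mutations(Kappa) = ['E504G', 'G475I', 'N768Q', 'S447E', 'V239K']
Intersection: ['G475I', 'T64M'] ∩ ['E504G', 'G475I', 'N768Q', 'S447E', 'V239K'] = ['G475I']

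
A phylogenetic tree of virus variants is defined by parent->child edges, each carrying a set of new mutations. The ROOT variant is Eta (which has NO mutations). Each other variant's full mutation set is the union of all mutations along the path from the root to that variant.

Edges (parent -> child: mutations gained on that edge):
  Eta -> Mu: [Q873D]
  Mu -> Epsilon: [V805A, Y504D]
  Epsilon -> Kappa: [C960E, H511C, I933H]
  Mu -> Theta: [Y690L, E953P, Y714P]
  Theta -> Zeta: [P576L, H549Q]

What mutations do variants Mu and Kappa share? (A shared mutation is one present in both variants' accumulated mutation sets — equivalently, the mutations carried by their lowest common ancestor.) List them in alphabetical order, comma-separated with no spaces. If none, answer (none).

Accumulating mutations along path to Mu:
  At Eta: gained [] -> total []
  At Mu: gained ['Q873D'] -> total ['Q873D']
Mutations(Mu) = ['Q873D']
Accumulating mutations along path to Kappa:
  At Eta: gained [] -> total []
  At Mu: gained ['Q873D'] -> total ['Q873D']
  At Epsilon: gained ['V805A', 'Y504D'] -> total ['Q873D', 'V805A', 'Y504D']
  At Kappa: gained ['C960E', 'H511C', 'I933H'] -> total ['C960E', 'H511C', 'I933H', 'Q873D', 'V805A', 'Y504D']
Mutations(Kappa) = ['C960E', 'H511C', 'I933H', 'Q873D', 'V805A', 'Y504D']
Intersection: ['Q873D'] ∩ ['C960E', 'H511C', 'I933H', 'Q873D', 'V805A', 'Y504D'] = ['Q873D']

Answer: Q873D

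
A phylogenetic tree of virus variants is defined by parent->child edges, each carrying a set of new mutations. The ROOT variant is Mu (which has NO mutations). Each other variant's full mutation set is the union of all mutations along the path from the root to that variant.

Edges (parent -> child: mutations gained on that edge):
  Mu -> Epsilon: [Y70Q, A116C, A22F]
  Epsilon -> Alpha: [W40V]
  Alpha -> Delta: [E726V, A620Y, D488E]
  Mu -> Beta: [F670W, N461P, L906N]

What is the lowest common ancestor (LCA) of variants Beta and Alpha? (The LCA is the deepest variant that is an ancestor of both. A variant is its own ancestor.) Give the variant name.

Answer: Mu

Derivation:
Path from root to Beta: Mu -> Beta
  ancestors of Beta: {Mu, Beta}
Path from root to Alpha: Mu -> Epsilon -> Alpha
  ancestors of Alpha: {Mu, Epsilon, Alpha}
Common ancestors: {Mu}
Walk up from Alpha: Alpha (not in ancestors of Beta), Epsilon (not in ancestors of Beta), Mu (in ancestors of Beta)
Deepest common ancestor (LCA) = Mu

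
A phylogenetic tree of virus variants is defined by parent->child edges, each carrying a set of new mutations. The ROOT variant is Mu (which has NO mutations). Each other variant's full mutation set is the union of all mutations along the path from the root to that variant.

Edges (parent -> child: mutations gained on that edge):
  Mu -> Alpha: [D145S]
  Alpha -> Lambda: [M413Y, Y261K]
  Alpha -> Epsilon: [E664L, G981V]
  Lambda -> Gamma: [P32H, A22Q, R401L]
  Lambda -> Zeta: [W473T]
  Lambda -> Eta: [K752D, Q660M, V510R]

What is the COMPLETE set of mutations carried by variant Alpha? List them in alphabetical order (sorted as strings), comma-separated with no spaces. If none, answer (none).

At Mu: gained [] -> total []
At Alpha: gained ['D145S'] -> total ['D145S']

Answer: D145S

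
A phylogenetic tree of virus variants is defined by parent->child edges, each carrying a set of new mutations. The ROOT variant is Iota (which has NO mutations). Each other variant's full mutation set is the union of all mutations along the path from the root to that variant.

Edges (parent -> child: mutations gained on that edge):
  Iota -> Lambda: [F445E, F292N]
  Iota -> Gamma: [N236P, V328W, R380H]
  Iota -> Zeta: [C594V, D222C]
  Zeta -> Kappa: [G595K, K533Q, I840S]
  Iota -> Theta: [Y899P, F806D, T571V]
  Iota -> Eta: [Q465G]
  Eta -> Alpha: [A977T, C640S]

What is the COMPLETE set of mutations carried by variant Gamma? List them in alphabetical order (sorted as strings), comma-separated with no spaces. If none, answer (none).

Answer: N236P,R380H,V328W

Derivation:
At Iota: gained [] -> total []
At Gamma: gained ['N236P', 'V328W', 'R380H'] -> total ['N236P', 'R380H', 'V328W']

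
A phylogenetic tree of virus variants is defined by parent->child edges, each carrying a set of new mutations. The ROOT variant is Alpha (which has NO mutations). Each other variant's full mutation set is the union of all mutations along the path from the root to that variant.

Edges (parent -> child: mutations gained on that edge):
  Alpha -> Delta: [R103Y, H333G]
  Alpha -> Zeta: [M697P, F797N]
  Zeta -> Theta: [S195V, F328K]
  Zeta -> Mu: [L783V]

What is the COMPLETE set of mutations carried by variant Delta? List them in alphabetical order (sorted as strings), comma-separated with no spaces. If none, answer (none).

Answer: H333G,R103Y

Derivation:
At Alpha: gained [] -> total []
At Delta: gained ['R103Y', 'H333G'] -> total ['H333G', 'R103Y']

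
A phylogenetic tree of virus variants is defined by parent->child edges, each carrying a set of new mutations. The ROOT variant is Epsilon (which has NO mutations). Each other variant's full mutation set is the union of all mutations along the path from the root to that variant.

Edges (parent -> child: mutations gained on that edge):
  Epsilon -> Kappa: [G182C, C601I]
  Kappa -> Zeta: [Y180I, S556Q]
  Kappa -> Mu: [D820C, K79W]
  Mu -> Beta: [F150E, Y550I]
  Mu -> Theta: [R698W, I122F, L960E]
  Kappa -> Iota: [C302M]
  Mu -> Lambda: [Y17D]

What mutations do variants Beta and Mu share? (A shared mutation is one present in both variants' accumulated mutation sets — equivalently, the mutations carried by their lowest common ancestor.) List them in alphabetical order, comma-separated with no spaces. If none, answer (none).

Accumulating mutations along path to Beta:
  At Epsilon: gained [] -> total []
  At Kappa: gained ['G182C', 'C601I'] -> total ['C601I', 'G182C']
  At Mu: gained ['D820C', 'K79W'] -> total ['C601I', 'D820C', 'G182C', 'K79W']
  At Beta: gained ['F150E', 'Y550I'] -> total ['C601I', 'D820C', 'F150E', 'G182C', 'K79W', 'Y550I']
Mutations(Beta) = ['C601I', 'D820C', 'F150E', 'G182C', 'K79W', 'Y550I']
Accumulating mutations along path to Mu:
  At Epsilon: gained [] -> total []
  At Kappa: gained ['G182C', 'C601I'] -> total ['C601I', 'G182C']
  At Mu: gained ['D820C', 'K79W'] -> total ['C601I', 'D820C', 'G182C', 'K79W']
Mutations(Mu) = ['C601I', 'D820C', 'G182C', 'K79W']
Intersection: ['C601I', 'D820C', 'F150E', 'G182C', 'K79W', 'Y550I'] ∩ ['C601I', 'D820C', 'G182C', 'K79W'] = ['C601I', 'D820C', 'G182C', 'K79W']

Answer: C601I,D820C,G182C,K79W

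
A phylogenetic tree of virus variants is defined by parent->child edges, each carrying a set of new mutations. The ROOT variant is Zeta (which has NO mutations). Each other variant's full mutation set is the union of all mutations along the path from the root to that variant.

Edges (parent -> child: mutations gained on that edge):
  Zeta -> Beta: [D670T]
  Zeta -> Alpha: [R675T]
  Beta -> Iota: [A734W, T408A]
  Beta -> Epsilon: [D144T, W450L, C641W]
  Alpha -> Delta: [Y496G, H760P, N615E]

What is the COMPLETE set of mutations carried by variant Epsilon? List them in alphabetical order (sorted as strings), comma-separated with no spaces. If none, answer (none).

Answer: C641W,D144T,D670T,W450L

Derivation:
At Zeta: gained [] -> total []
At Beta: gained ['D670T'] -> total ['D670T']
At Epsilon: gained ['D144T', 'W450L', 'C641W'] -> total ['C641W', 'D144T', 'D670T', 'W450L']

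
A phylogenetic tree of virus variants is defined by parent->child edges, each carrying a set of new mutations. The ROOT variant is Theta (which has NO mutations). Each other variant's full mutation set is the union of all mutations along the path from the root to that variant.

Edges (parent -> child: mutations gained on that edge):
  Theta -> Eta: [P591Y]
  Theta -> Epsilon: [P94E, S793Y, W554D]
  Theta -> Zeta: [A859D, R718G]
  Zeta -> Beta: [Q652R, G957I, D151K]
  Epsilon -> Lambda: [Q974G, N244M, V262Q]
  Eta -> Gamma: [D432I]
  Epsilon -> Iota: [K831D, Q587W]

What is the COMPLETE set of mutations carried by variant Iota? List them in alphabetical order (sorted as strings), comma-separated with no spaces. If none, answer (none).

Answer: K831D,P94E,Q587W,S793Y,W554D

Derivation:
At Theta: gained [] -> total []
At Epsilon: gained ['P94E', 'S793Y', 'W554D'] -> total ['P94E', 'S793Y', 'W554D']
At Iota: gained ['K831D', 'Q587W'] -> total ['K831D', 'P94E', 'Q587W', 'S793Y', 'W554D']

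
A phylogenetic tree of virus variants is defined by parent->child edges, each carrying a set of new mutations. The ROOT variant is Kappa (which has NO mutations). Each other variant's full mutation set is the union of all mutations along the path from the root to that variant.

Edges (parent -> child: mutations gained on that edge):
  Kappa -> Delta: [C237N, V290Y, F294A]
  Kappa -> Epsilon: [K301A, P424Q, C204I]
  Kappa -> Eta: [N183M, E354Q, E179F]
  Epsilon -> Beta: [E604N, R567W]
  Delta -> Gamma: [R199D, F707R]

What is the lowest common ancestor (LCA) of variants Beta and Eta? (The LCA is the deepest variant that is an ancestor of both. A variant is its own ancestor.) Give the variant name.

Path from root to Beta: Kappa -> Epsilon -> Beta
  ancestors of Beta: {Kappa, Epsilon, Beta}
Path from root to Eta: Kappa -> Eta
  ancestors of Eta: {Kappa, Eta}
Common ancestors: {Kappa}
Walk up from Eta: Eta (not in ancestors of Beta), Kappa (in ancestors of Beta)
Deepest common ancestor (LCA) = Kappa

Answer: Kappa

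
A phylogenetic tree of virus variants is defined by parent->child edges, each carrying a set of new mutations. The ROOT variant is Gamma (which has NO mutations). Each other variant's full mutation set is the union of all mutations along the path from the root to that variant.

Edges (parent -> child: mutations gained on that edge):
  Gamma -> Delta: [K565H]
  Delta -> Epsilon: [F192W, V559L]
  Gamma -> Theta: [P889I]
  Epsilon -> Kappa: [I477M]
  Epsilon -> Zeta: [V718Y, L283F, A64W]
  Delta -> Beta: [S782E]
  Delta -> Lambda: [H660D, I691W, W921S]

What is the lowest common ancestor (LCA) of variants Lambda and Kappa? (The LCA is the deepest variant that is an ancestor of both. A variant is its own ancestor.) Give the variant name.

Answer: Delta

Derivation:
Path from root to Lambda: Gamma -> Delta -> Lambda
  ancestors of Lambda: {Gamma, Delta, Lambda}
Path from root to Kappa: Gamma -> Delta -> Epsilon -> Kappa
  ancestors of Kappa: {Gamma, Delta, Epsilon, Kappa}
Common ancestors: {Gamma, Delta}
Walk up from Kappa: Kappa (not in ancestors of Lambda), Epsilon (not in ancestors of Lambda), Delta (in ancestors of Lambda), Gamma (in ancestors of Lambda)
Deepest common ancestor (LCA) = Delta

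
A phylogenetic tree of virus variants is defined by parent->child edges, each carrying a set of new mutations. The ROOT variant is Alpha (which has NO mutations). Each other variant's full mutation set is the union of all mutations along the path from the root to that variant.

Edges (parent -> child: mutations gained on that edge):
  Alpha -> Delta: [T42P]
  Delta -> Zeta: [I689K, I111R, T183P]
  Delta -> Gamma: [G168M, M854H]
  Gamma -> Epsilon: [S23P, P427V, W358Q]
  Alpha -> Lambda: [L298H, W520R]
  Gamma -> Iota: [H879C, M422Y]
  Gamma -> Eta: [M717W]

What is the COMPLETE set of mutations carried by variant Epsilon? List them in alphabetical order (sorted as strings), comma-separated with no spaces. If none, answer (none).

Answer: G168M,M854H,P427V,S23P,T42P,W358Q

Derivation:
At Alpha: gained [] -> total []
At Delta: gained ['T42P'] -> total ['T42P']
At Gamma: gained ['G168M', 'M854H'] -> total ['G168M', 'M854H', 'T42P']
At Epsilon: gained ['S23P', 'P427V', 'W358Q'] -> total ['G168M', 'M854H', 'P427V', 'S23P', 'T42P', 'W358Q']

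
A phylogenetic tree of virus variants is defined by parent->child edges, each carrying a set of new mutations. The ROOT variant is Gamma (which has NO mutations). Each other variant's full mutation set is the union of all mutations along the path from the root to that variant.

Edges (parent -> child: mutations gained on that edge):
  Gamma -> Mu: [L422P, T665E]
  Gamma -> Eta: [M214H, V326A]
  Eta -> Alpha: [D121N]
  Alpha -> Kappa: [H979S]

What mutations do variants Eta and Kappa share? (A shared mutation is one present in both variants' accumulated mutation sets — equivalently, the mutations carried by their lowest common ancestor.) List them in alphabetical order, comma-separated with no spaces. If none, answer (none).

Answer: M214H,V326A

Derivation:
Accumulating mutations along path to Eta:
  At Gamma: gained [] -> total []
  At Eta: gained ['M214H', 'V326A'] -> total ['M214H', 'V326A']
Mutations(Eta) = ['M214H', 'V326A']
Accumulating mutations along path to Kappa:
  At Gamma: gained [] -> total []
  At Eta: gained ['M214H', 'V326A'] -> total ['M214H', 'V326A']
  At Alpha: gained ['D121N'] -> total ['D121N', 'M214H', 'V326A']
  At Kappa: gained ['H979S'] -> total ['D121N', 'H979S', 'M214H', 'V326A']
Mutations(Kappa) = ['D121N', 'H979S', 'M214H', 'V326A']
Intersection: ['M214H', 'V326A'] ∩ ['D121N', 'H979S', 'M214H', 'V326A'] = ['M214H', 'V326A']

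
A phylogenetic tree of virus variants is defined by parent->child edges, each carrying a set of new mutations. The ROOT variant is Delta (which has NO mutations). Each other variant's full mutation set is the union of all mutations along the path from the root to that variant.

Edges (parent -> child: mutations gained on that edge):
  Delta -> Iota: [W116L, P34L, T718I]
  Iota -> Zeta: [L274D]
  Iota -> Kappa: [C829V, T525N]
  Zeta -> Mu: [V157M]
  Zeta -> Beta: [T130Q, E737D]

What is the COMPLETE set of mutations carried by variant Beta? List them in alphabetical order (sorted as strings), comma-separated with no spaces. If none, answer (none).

At Delta: gained [] -> total []
At Iota: gained ['W116L', 'P34L', 'T718I'] -> total ['P34L', 'T718I', 'W116L']
At Zeta: gained ['L274D'] -> total ['L274D', 'P34L', 'T718I', 'W116L']
At Beta: gained ['T130Q', 'E737D'] -> total ['E737D', 'L274D', 'P34L', 'T130Q', 'T718I', 'W116L']

Answer: E737D,L274D,P34L,T130Q,T718I,W116L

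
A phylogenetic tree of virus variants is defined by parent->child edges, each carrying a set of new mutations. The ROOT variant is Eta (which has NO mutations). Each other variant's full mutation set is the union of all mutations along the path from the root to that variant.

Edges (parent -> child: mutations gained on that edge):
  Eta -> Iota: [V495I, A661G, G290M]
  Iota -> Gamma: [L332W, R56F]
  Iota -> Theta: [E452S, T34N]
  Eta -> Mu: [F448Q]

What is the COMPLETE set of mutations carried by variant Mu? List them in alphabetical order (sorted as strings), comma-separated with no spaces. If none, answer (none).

Answer: F448Q

Derivation:
At Eta: gained [] -> total []
At Mu: gained ['F448Q'] -> total ['F448Q']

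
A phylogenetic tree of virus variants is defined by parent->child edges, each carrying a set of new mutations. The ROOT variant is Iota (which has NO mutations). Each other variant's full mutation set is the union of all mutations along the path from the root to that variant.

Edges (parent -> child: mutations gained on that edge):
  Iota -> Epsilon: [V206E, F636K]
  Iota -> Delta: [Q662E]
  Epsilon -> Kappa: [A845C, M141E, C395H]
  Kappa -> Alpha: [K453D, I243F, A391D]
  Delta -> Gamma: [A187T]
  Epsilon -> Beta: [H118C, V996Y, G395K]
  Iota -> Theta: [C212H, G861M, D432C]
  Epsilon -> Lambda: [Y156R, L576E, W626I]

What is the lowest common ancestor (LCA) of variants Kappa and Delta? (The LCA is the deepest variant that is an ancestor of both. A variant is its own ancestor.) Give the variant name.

Answer: Iota

Derivation:
Path from root to Kappa: Iota -> Epsilon -> Kappa
  ancestors of Kappa: {Iota, Epsilon, Kappa}
Path from root to Delta: Iota -> Delta
  ancestors of Delta: {Iota, Delta}
Common ancestors: {Iota}
Walk up from Delta: Delta (not in ancestors of Kappa), Iota (in ancestors of Kappa)
Deepest common ancestor (LCA) = Iota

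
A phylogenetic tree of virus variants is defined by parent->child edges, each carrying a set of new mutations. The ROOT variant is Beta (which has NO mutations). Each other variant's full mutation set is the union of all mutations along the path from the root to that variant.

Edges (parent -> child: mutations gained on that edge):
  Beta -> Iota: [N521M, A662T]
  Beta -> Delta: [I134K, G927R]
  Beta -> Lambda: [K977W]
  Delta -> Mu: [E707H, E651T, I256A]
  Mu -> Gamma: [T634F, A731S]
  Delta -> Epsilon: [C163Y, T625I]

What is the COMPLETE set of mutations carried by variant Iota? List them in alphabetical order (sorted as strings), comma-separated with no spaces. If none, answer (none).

At Beta: gained [] -> total []
At Iota: gained ['N521M', 'A662T'] -> total ['A662T', 'N521M']

Answer: A662T,N521M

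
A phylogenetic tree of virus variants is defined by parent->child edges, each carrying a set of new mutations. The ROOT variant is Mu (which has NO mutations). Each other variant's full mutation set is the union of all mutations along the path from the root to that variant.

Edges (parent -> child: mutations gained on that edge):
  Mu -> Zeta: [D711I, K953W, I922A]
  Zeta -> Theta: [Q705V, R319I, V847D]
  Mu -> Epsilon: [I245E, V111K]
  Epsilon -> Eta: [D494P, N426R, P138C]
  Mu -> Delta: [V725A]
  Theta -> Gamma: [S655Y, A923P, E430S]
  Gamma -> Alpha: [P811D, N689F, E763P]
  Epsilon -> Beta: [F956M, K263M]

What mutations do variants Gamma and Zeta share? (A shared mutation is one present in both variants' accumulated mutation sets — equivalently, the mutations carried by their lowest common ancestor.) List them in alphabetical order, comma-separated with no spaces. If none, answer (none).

Accumulating mutations along path to Gamma:
  At Mu: gained [] -> total []
  At Zeta: gained ['D711I', 'K953W', 'I922A'] -> total ['D711I', 'I922A', 'K953W']
  At Theta: gained ['Q705V', 'R319I', 'V847D'] -> total ['D711I', 'I922A', 'K953W', 'Q705V', 'R319I', 'V847D']
  At Gamma: gained ['S655Y', 'A923P', 'E430S'] -> total ['A923P', 'D711I', 'E430S', 'I922A', 'K953W', 'Q705V', 'R319I', 'S655Y', 'V847D']
Mutations(Gamma) = ['A923P', 'D711I', 'E430S', 'I922A', 'K953W', 'Q705V', 'R319I', 'S655Y', 'V847D']
Accumulating mutations along path to Zeta:
  At Mu: gained [] -> total []
  At Zeta: gained ['D711I', 'K953W', 'I922A'] -> total ['D711I', 'I922A', 'K953W']
Mutations(Zeta) = ['D711I', 'I922A', 'K953W']
Intersection: ['A923P', 'D711I', 'E430S', 'I922A', 'K953W', 'Q705V', 'R319I', 'S655Y', 'V847D'] ∩ ['D711I', 'I922A', 'K953W'] = ['D711I', 'I922A', 'K953W']

Answer: D711I,I922A,K953W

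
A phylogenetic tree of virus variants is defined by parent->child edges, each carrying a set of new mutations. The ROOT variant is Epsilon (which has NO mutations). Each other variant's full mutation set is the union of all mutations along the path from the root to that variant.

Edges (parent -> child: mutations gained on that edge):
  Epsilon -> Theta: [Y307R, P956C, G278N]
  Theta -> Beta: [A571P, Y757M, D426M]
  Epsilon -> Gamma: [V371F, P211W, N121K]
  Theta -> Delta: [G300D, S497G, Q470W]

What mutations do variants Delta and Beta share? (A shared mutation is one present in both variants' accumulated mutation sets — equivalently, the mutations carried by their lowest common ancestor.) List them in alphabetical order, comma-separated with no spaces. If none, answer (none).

Accumulating mutations along path to Delta:
  At Epsilon: gained [] -> total []
  At Theta: gained ['Y307R', 'P956C', 'G278N'] -> total ['G278N', 'P956C', 'Y307R']
  At Delta: gained ['G300D', 'S497G', 'Q470W'] -> total ['G278N', 'G300D', 'P956C', 'Q470W', 'S497G', 'Y307R']
Mutations(Delta) = ['G278N', 'G300D', 'P956C', 'Q470W', 'S497G', 'Y307R']
Accumulating mutations along path to Beta:
  At Epsilon: gained [] -> total []
  At Theta: gained ['Y307R', 'P956C', 'G278N'] -> total ['G278N', 'P956C', 'Y307R']
  At Beta: gained ['A571P', 'Y757M', 'D426M'] -> total ['A571P', 'D426M', 'G278N', 'P956C', 'Y307R', 'Y757M']
Mutations(Beta) = ['A571P', 'D426M', 'G278N', 'P956C', 'Y307R', 'Y757M']
Intersection: ['G278N', 'G300D', 'P956C', 'Q470W', 'S497G', 'Y307R'] ∩ ['A571P', 'D426M', 'G278N', 'P956C', 'Y307R', 'Y757M'] = ['G278N', 'P956C', 'Y307R']

Answer: G278N,P956C,Y307R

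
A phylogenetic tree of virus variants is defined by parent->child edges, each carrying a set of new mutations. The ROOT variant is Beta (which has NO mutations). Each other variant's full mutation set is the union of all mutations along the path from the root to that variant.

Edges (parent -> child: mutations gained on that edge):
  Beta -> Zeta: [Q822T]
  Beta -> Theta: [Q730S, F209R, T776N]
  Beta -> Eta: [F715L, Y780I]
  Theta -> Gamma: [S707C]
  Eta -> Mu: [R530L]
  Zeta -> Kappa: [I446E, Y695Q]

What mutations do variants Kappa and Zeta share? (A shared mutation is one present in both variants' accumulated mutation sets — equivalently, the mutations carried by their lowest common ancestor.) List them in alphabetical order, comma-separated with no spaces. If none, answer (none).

Answer: Q822T

Derivation:
Accumulating mutations along path to Kappa:
  At Beta: gained [] -> total []
  At Zeta: gained ['Q822T'] -> total ['Q822T']
  At Kappa: gained ['I446E', 'Y695Q'] -> total ['I446E', 'Q822T', 'Y695Q']
Mutations(Kappa) = ['I446E', 'Q822T', 'Y695Q']
Accumulating mutations along path to Zeta:
  At Beta: gained [] -> total []
  At Zeta: gained ['Q822T'] -> total ['Q822T']
Mutations(Zeta) = ['Q822T']
Intersection: ['I446E', 'Q822T', 'Y695Q'] ∩ ['Q822T'] = ['Q822T']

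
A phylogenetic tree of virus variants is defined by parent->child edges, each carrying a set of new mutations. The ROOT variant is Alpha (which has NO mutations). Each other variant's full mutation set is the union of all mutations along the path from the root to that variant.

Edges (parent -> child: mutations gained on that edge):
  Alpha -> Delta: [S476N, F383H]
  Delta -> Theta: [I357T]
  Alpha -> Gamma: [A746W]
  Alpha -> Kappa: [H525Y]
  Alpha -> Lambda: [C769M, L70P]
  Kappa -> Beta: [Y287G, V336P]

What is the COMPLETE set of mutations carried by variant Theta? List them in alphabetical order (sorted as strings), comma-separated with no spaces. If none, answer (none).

At Alpha: gained [] -> total []
At Delta: gained ['S476N', 'F383H'] -> total ['F383H', 'S476N']
At Theta: gained ['I357T'] -> total ['F383H', 'I357T', 'S476N']

Answer: F383H,I357T,S476N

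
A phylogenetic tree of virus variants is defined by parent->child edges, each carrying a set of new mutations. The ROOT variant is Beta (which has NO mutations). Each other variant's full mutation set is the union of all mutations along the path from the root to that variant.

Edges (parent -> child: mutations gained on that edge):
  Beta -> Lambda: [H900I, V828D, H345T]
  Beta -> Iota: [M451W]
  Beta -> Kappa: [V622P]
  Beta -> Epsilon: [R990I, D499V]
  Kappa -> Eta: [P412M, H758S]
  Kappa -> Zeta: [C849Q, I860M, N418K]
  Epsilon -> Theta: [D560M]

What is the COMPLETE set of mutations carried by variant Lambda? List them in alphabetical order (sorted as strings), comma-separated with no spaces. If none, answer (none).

At Beta: gained [] -> total []
At Lambda: gained ['H900I', 'V828D', 'H345T'] -> total ['H345T', 'H900I', 'V828D']

Answer: H345T,H900I,V828D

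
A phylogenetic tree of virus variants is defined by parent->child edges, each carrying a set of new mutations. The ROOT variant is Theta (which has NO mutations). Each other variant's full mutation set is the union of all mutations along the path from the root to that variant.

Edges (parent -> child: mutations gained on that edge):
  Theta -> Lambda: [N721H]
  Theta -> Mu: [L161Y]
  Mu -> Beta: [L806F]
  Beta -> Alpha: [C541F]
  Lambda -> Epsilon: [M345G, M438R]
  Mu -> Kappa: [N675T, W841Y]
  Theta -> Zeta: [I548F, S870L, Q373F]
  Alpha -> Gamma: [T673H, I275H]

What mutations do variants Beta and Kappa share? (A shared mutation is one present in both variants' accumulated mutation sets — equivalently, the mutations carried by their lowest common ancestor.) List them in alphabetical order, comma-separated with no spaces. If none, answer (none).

Answer: L161Y

Derivation:
Accumulating mutations along path to Beta:
  At Theta: gained [] -> total []
  At Mu: gained ['L161Y'] -> total ['L161Y']
  At Beta: gained ['L806F'] -> total ['L161Y', 'L806F']
Mutations(Beta) = ['L161Y', 'L806F']
Accumulating mutations along path to Kappa:
  At Theta: gained [] -> total []
  At Mu: gained ['L161Y'] -> total ['L161Y']
  At Kappa: gained ['N675T', 'W841Y'] -> total ['L161Y', 'N675T', 'W841Y']
Mutations(Kappa) = ['L161Y', 'N675T', 'W841Y']
Intersection: ['L161Y', 'L806F'] ∩ ['L161Y', 'N675T', 'W841Y'] = ['L161Y']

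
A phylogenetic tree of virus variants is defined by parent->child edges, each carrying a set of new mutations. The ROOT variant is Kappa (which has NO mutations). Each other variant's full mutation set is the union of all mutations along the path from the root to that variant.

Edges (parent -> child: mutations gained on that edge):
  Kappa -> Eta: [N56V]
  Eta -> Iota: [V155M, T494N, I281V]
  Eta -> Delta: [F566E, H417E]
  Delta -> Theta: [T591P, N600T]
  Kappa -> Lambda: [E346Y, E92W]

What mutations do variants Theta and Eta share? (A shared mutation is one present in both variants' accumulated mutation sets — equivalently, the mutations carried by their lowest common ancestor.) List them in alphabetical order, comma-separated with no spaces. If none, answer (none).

Accumulating mutations along path to Theta:
  At Kappa: gained [] -> total []
  At Eta: gained ['N56V'] -> total ['N56V']
  At Delta: gained ['F566E', 'H417E'] -> total ['F566E', 'H417E', 'N56V']
  At Theta: gained ['T591P', 'N600T'] -> total ['F566E', 'H417E', 'N56V', 'N600T', 'T591P']
Mutations(Theta) = ['F566E', 'H417E', 'N56V', 'N600T', 'T591P']
Accumulating mutations along path to Eta:
  At Kappa: gained [] -> total []
  At Eta: gained ['N56V'] -> total ['N56V']
Mutations(Eta) = ['N56V']
Intersection: ['F566E', 'H417E', 'N56V', 'N600T', 'T591P'] ∩ ['N56V'] = ['N56V']

Answer: N56V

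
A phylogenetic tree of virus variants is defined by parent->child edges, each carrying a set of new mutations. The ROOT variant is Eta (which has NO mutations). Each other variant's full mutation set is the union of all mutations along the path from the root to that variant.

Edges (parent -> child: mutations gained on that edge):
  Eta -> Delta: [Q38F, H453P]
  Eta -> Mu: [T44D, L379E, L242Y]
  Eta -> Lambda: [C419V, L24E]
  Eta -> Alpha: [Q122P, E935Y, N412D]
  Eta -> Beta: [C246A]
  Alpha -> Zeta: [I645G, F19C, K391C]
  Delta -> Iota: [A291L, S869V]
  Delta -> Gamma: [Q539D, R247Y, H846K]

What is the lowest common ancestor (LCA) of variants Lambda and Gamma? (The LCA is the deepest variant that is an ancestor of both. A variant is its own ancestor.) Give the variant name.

Path from root to Lambda: Eta -> Lambda
  ancestors of Lambda: {Eta, Lambda}
Path from root to Gamma: Eta -> Delta -> Gamma
  ancestors of Gamma: {Eta, Delta, Gamma}
Common ancestors: {Eta}
Walk up from Gamma: Gamma (not in ancestors of Lambda), Delta (not in ancestors of Lambda), Eta (in ancestors of Lambda)
Deepest common ancestor (LCA) = Eta

Answer: Eta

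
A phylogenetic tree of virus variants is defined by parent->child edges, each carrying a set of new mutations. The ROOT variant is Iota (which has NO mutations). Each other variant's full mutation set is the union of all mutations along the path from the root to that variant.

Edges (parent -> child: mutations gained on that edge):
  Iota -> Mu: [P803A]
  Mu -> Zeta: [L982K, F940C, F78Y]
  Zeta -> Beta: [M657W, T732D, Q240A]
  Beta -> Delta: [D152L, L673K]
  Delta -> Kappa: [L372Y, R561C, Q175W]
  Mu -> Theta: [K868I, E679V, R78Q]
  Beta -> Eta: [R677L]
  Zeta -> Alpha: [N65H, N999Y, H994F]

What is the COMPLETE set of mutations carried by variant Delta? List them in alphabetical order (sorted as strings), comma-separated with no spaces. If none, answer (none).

Answer: D152L,F78Y,F940C,L673K,L982K,M657W,P803A,Q240A,T732D

Derivation:
At Iota: gained [] -> total []
At Mu: gained ['P803A'] -> total ['P803A']
At Zeta: gained ['L982K', 'F940C', 'F78Y'] -> total ['F78Y', 'F940C', 'L982K', 'P803A']
At Beta: gained ['M657W', 'T732D', 'Q240A'] -> total ['F78Y', 'F940C', 'L982K', 'M657W', 'P803A', 'Q240A', 'T732D']
At Delta: gained ['D152L', 'L673K'] -> total ['D152L', 'F78Y', 'F940C', 'L673K', 'L982K', 'M657W', 'P803A', 'Q240A', 'T732D']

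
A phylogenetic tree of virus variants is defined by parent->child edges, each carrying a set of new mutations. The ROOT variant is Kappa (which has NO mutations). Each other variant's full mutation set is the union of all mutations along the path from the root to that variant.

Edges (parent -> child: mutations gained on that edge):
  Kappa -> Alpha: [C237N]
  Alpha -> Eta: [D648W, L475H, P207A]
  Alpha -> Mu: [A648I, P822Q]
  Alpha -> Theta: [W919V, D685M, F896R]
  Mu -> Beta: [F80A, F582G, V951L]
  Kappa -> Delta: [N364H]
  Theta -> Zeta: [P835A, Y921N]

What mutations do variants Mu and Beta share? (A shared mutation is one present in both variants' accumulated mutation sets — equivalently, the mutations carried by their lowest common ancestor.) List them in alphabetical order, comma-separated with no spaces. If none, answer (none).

Accumulating mutations along path to Mu:
  At Kappa: gained [] -> total []
  At Alpha: gained ['C237N'] -> total ['C237N']
  At Mu: gained ['A648I', 'P822Q'] -> total ['A648I', 'C237N', 'P822Q']
Mutations(Mu) = ['A648I', 'C237N', 'P822Q']
Accumulating mutations along path to Beta:
  At Kappa: gained [] -> total []
  At Alpha: gained ['C237N'] -> total ['C237N']
  At Mu: gained ['A648I', 'P822Q'] -> total ['A648I', 'C237N', 'P822Q']
  At Beta: gained ['F80A', 'F582G', 'V951L'] -> total ['A648I', 'C237N', 'F582G', 'F80A', 'P822Q', 'V951L']
Mutations(Beta) = ['A648I', 'C237N', 'F582G', 'F80A', 'P822Q', 'V951L']
Intersection: ['A648I', 'C237N', 'P822Q'] ∩ ['A648I', 'C237N', 'F582G', 'F80A', 'P822Q', 'V951L'] = ['A648I', 'C237N', 'P822Q']

Answer: A648I,C237N,P822Q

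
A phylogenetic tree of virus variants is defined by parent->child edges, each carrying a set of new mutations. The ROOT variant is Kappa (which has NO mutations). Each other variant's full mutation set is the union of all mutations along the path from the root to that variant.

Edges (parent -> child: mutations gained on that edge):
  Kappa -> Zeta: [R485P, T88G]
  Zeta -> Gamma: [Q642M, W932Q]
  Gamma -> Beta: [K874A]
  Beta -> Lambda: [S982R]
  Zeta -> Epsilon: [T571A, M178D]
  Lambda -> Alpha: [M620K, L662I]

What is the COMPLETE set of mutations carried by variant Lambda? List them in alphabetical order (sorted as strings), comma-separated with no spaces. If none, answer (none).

At Kappa: gained [] -> total []
At Zeta: gained ['R485P', 'T88G'] -> total ['R485P', 'T88G']
At Gamma: gained ['Q642M', 'W932Q'] -> total ['Q642M', 'R485P', 'T88G', 'W932Q']
At Beta: gained ['K874A'] -> total ['K874A', 'Q642M', 'R485P', 'T88G', 'W932Q']
At Lambda: gained ['S982R'] -> total ['K874A', 'Q642M', 'R485P', 'S982R', 'T88G', 'W932Q']

Answer: K874A,Q642M,R485P,S982R,T88G,W932Q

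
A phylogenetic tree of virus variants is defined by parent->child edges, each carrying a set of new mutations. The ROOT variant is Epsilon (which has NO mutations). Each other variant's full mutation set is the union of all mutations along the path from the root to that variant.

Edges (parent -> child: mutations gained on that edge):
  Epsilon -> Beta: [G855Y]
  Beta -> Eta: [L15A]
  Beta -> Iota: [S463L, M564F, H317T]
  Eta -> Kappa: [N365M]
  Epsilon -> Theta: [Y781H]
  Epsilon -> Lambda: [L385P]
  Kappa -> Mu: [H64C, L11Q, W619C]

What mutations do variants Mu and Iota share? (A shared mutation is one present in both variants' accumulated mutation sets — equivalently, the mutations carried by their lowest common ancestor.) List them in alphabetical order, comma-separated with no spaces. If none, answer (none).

Answer: G855Y

Derivation:
Accumulating mutations along path to Mu:
  At Epsilon: gained [] -> total []
  At Beta: gained ['G855Y'] -> total ['G855Y']
  At Eta: gained ['L15A'] -> total ['G855Y', 'L15A']
  At Kappa: gained ['N365M'] -> total ['G855Y', 'L15A', 'N365M']
  At Mu: gained ['H64C', 'L11Q', 'W619C'] -> total ['G855Y', 'H64C', 'L11Q', 'L15A', 'N365M', 'W619C']
Mutations(Mu) = ['G855Y', 'H64C', 'L11Q', 'L15A', 'N365M', 'W619C']
Accumulating mutations along path to Iota:
  At Epsilon: gained [] -> total []
  At Beta: gained ['G855Y'] -> total ['G855Y']
  At Iota: gained ['S463L', 'M564F', 'H317T'] -> total ['G855Y', 'H317T', 'M564F', 'S463L']
Mutations(Iota) = ['G855Y', 'H317T', 'M564F', 'S463L']
Intersection: ['G855Y', 'H64C', 'L11Q', 'L15A', 'N365M', 'W619C'] ∩ ['G855Y', 'H317T', 'M564F', 'S463L'] = ['G855Y']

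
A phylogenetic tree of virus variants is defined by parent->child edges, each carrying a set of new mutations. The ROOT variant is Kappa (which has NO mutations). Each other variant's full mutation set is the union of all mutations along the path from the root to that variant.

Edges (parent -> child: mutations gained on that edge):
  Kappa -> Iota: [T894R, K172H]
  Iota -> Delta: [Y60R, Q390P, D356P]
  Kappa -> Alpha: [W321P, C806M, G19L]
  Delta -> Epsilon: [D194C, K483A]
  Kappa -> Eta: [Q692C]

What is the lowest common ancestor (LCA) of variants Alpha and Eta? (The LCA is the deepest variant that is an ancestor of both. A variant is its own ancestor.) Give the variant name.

Answer: Kappa

Derivation:
Path from root to Alpha: Kappa -> Alpha
  ancestors of Alpha: {Kappa, Alpha}
Path from root to Eta: Kappa -> Eta
  ancestors of Eta: {Kappa, Eta}
Common ancestors: {Kappa}
Walk up from Eta: Eta (not in ancestors of Alpha), Kappa (in ancestors of Alpha)
Deepest common ancestor (LCA) = Kappa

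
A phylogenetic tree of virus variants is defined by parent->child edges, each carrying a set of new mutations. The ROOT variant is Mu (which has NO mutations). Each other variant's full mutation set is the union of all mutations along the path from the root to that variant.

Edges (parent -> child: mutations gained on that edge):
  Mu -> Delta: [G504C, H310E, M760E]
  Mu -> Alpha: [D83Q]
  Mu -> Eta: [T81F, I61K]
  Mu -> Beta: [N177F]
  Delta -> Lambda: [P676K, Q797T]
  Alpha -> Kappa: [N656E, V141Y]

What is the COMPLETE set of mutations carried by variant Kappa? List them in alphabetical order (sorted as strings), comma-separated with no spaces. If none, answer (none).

Answer: D83Q,N656E,V141Y

Derivation:
At Mu: gained [] -> total []
At Alpha: gained ['D83Q'] -> total ['D83Q']
At Kappa: gained ['N656E', 'V141Y'] -> total ['D83Q', 'N656E', 'V141Y']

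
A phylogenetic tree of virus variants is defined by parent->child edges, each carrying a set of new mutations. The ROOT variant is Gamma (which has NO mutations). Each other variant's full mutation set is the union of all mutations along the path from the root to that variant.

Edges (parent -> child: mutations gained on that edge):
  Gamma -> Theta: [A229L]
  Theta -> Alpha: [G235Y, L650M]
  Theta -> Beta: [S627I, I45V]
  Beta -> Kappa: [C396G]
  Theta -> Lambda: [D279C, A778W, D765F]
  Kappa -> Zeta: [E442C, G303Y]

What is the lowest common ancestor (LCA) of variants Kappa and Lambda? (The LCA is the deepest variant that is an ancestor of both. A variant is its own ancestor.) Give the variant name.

Path from root to Kappa: Gamma -> Theta -> Beta -> Kappa
  ancestors of Kappa: {Gamma, Theta, Beta, Kappa}
Path from root to Lambda: Gamma -> Theta -> Lambda
  ancestors of Lambda: {Gamma, Theta, Lambda}
Common ancestors: {Gamma, Theta}
Walk up from Lambda: Lambda (not in ancestors of Kappa), Theta (in ancestors of Kappa), Gamma (in ancestors of Kappa)
Deepest common ancestor (LCA) = Theta

Answer: Theta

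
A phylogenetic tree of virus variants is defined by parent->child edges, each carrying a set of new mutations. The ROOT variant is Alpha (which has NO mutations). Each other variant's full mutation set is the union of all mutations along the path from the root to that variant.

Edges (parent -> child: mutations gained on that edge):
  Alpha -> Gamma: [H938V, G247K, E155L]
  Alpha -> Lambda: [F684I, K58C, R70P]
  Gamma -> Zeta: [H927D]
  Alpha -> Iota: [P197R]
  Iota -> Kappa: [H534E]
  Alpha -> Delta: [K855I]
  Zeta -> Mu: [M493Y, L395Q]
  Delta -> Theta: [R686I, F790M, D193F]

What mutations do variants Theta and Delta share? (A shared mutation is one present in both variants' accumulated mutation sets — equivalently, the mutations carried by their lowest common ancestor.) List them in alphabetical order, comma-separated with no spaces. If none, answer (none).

Accumulating mutations along path to Theta:
  At Alpha: gained [] -> total []
  At Delta: gained ['K855I'] -> total ['K855I']
  At Theta: gained ['R686I', 'F790M', 'D193F'] -> total ['D193F', 'F790M', 'K855I', 'R686I']
Mutations(Theta) = ['D193F', 'F790M', 'K855I', 'R686I']
Accumulating mutations along path to Delta:
  At Alpha: gained [] -> total []
  At Delta: gained ['K855I'] -> total ['K855I']
Mutations(Delta) = ['K855I']
Intersection: ['D193F', 'F790M', 'K855I', 'R686I'] ∩ ['K855I'] = ['K855I']

Answer: K855I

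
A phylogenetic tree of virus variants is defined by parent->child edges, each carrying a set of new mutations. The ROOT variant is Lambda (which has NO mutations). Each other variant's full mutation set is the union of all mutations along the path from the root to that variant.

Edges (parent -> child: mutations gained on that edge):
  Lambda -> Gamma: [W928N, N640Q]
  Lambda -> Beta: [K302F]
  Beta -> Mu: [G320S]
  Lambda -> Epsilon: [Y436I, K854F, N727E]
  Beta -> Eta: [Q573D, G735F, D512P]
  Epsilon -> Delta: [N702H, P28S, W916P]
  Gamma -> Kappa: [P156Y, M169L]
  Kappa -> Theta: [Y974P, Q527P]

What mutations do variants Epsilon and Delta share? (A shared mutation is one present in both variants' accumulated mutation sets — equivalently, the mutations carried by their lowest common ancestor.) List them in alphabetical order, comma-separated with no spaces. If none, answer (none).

Accumulating mutations along path to Epsilon:
  At Lambda: gained [] -> total []
  At Epsilon: gained ['Y436I', 'K854F', 'N727E'] -> total ['K854F', 'N727E', 'Y436I']
Mutations(Epsilon) = ['K854F', 'N727E', 'Y436I']
Accumulating mutations along path to Delta:
  At Lambda: gained [] -> total []
  At Epsilon: gained ['Y436I', 'K854F', 'N727E'] -> total ['K854F', 'N727E', 'Y436I']
  At Delta: gained ['N702H', 'P28S', 'W916P'] -> total ['K854F', 'N702H', 'N727E', 'P28S', 'W916P', 'Y436I']
Mutations(Delta) = ['K854F', 'N702H', 'N727E', 'P28S', 'W916P', 'Y436I']
Intersection: ['K854F', 'N727E', 'Y436I'] ∩ ['K854F', 'N702H', 'N727E', 'P28S', 'W916P', 'Y436I'] = ['K854F', 'N727E', 'Y436I']

Answer: K854F,N727E,Y436I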